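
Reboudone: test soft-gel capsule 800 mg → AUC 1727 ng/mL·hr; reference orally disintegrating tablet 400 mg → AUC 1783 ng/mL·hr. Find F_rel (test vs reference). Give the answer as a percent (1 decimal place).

F_rel = (AUC_test/D_test) / (AUC_ref/D_ref)
      = (1727/800) / (1783/400)
      = 2.15875 / 4.4575 = 0.4843 = 48.43%

F_rel = 48.4%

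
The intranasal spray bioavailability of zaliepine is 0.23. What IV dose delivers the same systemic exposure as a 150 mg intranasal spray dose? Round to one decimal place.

D_iv = 34.5 mg

Systemic exposure from an extravascular dose = F × D_ev, so the equivalent IV dose is F × D_ev.
D_iv = F × D_ev = 0.23 × 150 = 34.5 mg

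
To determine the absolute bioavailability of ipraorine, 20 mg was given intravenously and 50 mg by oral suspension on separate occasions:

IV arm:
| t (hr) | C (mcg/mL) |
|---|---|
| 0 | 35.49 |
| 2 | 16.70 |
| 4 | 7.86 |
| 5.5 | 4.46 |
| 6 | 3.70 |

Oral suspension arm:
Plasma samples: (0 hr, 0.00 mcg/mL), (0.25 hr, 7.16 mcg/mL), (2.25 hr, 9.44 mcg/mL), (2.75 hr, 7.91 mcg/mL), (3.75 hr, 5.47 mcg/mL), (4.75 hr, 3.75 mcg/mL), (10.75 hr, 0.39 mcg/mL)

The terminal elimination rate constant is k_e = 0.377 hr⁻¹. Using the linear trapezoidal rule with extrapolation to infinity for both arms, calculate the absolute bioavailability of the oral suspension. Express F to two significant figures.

Trapezoidal AUC_0→6 (IV):
  [0→2]: (35.49+16.70)/2 × 2 = 52.19
  [2→4]: (16.70+7.86)/2 × 2 = 24.56
  [4→5.5]: (7.86+4.46)/2 × 1.5 = 9.24
  [5.5→6]: (4.46+3.70)/2 × 0.5 = 2.04
  Sum = 88.03 mcg/mL·hr
IV tail: 3.70/0.377 = 9.814; AUC_iv,0→∞ = 88.03 + 9.814 = 97.844 mcg/mL·hr
Trapezoidal AUC_0→10.75 (oral suspension):
  [0→0.25]: (0.00+7.16)/2 × 0.25 = 0.895
  [0.25→2.25]: (7.16+9.44)/2 × 2 = 16.6
  [2.25→2.75]: (9.44+7.91)/2 × 0.5 = 4.3375
  [2.75→3.75]: (7.91+5.47)/2 × 1 = 6.69
  [3.75→4.75]: (5.47+3.75)/2 × 1 = 4.61
  [4.75→10.75]: (3.75+0.39)/2 × 6 = 12.42
  Sum = 45.5525 mcg/mL·hr
oral suspension tail: 0.39/0.377 = 1.034; AUC_ev,0→∞ = 45.5525 + 1.034 = 46.5865 mcg/mL·hr
F = (AUC_ev/D_ev)/(AUC_iv/D_iv) = (46.5865/50)/(97.844/20) = 0.93173/4.8922 = 0.1905

F = 0.19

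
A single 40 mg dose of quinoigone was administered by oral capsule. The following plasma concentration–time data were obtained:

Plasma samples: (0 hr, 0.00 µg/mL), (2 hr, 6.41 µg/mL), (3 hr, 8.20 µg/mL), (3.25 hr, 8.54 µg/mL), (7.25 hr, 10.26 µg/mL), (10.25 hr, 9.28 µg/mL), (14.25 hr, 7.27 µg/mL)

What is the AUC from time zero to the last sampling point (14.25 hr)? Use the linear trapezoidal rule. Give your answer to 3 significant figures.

Trapezoidal AUC_0→14.25:
  [0→2]: (0.00+6.41)/2 × 2 = 6.41
  [2→3]: (6.41+8.20)/2 × 1 = 7.305
  [3→3.25]: (8.20+8.54)/2 × 0.25 = 2.0925
  [3.25→7.25]: (8.54+10.26)/2 × 4 = 37.6
  [7.25→10.25]: (10.26+9.28)/2 × 3 = 29.31
  [10.25→14.25]: (9.28+7.27)/2 × 4 = 33.1
  Sum = 115.8175 µg/mL·hr

AUC = 116 µg/mL·hr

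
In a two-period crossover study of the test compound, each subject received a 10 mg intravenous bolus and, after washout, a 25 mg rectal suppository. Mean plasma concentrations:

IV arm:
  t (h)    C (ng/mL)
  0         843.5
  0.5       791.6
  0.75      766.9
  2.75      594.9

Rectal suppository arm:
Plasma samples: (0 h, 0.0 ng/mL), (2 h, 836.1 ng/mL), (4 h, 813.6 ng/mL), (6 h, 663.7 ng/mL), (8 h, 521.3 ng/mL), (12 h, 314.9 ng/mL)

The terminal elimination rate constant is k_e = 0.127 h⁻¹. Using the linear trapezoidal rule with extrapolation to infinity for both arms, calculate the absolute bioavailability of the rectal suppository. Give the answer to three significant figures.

F = 0.559

Trapezoidal AUC_0→2.75 (IV):
  [0→0.5]: (843.5+791.6)/2 × 0.5 = 408.775
  [0.5→0.75]: (791.6+766.9)/2 × 0.25 = 194.8125
  [0.75→2.75]: (766.9+594.9)/2 × 2 = 1361.8
  Sum = 1965.3875 ng/mL·h
IV tail: 594.9/0.127 = 4684.252; AUC_iv,0→∞ = 1965.3875 + 4684.252 = 6649.6395 ng/mL·h
Trapezoidal AUC_0→12 (rectal suppository):
  [0→2]: (0.0+836.1)/2 × 2 = 836.1
  [2→4]: (836.1+813.6)/2 × 2 = 1649.7
  [4→6]: (813.6+663.7)/2 × 2 = 1477.3
  [6→8]: (663.7+521.3)/2 × 2 = 1185.0
  [8→12]: (521.3+314.9)/2 × 4 = 1672.4
  Sum = 6820.5 ng/mL·h
rectal suppository tail: 314.9/0.127 = 2479.528; AUC_ev,0→∞ = 6820.5 + 2479.528 = 9300.028 ng/mL·h
F = (AUC_ev/D_ev)/(AUC_iv/D_iv) = (9300.028/25)/(6649.6395/10) = 372.00112/664.96395 = 0.5594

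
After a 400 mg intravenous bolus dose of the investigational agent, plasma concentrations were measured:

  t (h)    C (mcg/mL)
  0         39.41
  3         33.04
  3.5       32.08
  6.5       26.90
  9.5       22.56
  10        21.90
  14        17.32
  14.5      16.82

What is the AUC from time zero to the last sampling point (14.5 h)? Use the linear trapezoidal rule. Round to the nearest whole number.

AUC = 386 mcg/mL·h

Trapezoidal AUC_0→14.5:
  [0→3]: (39.41+33.04)/2 × 3 = 108.675
  [3→3.5]: (33.04+32.08)/2 × 0.5 = 16.28
  [3.5→6.5]: (32.08+26.90)/2 × 3 = 88.47
  [6.5→9.5]: (26.90+22.56)/2 × 3 = 74.19
  [9.5→10]: (22.56+21.90)/2 × 0.5 = 11.115
  [10→14]: (21.90+17.32)/2 × 4 = 78.44
  [14→14.5]: (17.32+16.82)/2 × 0.5 = 8.535
  Sum = 385.705 mcg/mL·h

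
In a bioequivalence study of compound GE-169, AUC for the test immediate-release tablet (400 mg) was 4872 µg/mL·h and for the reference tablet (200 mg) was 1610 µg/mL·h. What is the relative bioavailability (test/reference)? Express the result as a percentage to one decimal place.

F_rel = 151.3%

F_rel = (AUC_test/D_test) / (AUC_ref/D_ref)
      = (4872/400) / (1610/200)
      = 12.18 / 8.05 = 1.5130 = 151.30%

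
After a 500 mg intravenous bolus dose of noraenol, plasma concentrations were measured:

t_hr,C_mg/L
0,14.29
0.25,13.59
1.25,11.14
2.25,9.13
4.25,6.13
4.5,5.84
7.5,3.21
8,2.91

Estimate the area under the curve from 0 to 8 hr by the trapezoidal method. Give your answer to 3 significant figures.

Trapezoidal AUC_0→8:
  [0→0.25]: (14.29+13.59)/2 × 0.25 = 3.485
  [0.25→1.25]: (13.59+11.14)/2 × 1 = 12.365
  [1.25→2.25]: (11.14+9.13)/2 × 1 = 10.135
  [2.25→4.25]: (9.13+6.13)/2 × 2 = 15.26
  [4.25→4.5]: (6.13+5.84)/2 × 0.25 = 1.49625
  [4.5→7.5]: (5.84+3.21)/2 × 3 = 13.575
  [7.5→8]: (3.21+2.91)/2 × 0.5 = 1.53
  Sum = 57.84625 mg/L·hr

AUC = 57.8 mg/L·hr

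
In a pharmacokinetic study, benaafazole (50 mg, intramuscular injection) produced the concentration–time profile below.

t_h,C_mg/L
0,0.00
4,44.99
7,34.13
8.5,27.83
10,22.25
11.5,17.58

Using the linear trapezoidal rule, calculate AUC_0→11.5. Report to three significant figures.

Trapezoidal AUC_0→11.5:
  [0→4]: (0.00+44.99)/2 × 4 = 89.98
  [4→7]: (44.99+34.13)/2 × 3 = 118.68
  [7→8.5]: (34.13+27.83)/2 × 1.5 = 46.47
  [8.5→10]: (27.83+22.25)/2 × 1.5 = 37.56
  [10→11.5]: (22.25+17.58)/2 × 1.5 = 29.8725
  Sum = 322.5625 mg/L·h

AUC = 323 mg/L·h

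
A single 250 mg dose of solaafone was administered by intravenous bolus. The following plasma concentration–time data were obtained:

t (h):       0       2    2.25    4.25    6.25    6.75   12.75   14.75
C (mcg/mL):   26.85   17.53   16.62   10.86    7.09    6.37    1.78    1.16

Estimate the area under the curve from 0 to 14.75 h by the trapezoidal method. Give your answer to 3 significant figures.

Trapezoidal AUC_0→14.75:
  [0→2]: (26.85+17.53)/2 × 2 = 44.38
  [2→2.25]: (17.53+16.62)/2 × 0.25 = 4.26875
  [2.25→4.25]: (16.62+10.86)/2 × 2 = 27.48
  [4.25→6.25]: (10.86+7.09)/2 × 2 = 17.95
  [6.25→6.75]: (7.09+6.37)/2 × 0.5 = 3.365
  [6.75→12.75]: (6.37+1.78)/2 × 6 = 24.45
  [12.75→14.75]: (1.78+1.16)/2 × 2 = 2.94
  Sum = 124.83375 mcg/mL·h

AUC = 125 mcg/mL·h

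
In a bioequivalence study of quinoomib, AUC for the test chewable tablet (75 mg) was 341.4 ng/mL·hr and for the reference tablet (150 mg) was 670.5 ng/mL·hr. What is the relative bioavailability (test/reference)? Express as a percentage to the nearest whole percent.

F_rel = 102%

F_rel = (AUC_test/D_test) / (AUC_ref/D_ref)
      = (341.4/75) / (670.5/150)
      = 4.552 / 4.47 = 1.0183 = 101.83%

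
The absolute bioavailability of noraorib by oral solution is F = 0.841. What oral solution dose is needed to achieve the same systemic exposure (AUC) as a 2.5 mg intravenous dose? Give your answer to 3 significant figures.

D_oral = 2.97 mg

For equal systemic exposure: F × D_ev = D_iv
D_ev = D_iv / F = 2.5 / 0.841 = 2.97265 mg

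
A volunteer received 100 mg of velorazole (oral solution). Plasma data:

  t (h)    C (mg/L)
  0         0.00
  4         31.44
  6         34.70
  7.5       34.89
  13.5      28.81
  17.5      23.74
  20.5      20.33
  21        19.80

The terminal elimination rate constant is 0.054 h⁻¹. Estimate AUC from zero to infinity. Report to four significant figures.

Trapezoidal AUC_0→21:
  [0→4]: (0.00+31.44)/2 × 4 = 62.88
  [4→6]: (31.44+34.70)/2 × 2 = 66.14
  [6→7.5]: (34.70+34.89)/2 × 1.5 = 52.1925
  [7.5→13.5]: (34.89+28.81)/2 × 6 = 191.1
  [13.5→17.5]: (28.81+23.74)/2 × 4 = 105.1
  [17.5→20.5]: (23.74+20.33)/2 × 3 = 66.105
  [20.5→21]: (20.33+19.80)/2 × 0.5 = 10.0325
  Sum = 553.55 mg/L·h
Extrapolated tail: C_last / k_e = 19.80 / 0.054 = 366.667
AUC_0→∞ = 553.55 + 366.667 = 920.217 mg/L·h

AUC = 920.2 mg/L·h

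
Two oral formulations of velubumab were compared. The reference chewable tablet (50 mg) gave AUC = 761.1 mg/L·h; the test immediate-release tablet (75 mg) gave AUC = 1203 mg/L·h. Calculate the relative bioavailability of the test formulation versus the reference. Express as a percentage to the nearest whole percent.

F_rel = (AUC_test/D_test) / (AUC_ref/D_ref)
      = (1203/75) / (761.1/50)
      = 16.04 / 15.222 = 1.0537 = 105.37%

F_rel = 105%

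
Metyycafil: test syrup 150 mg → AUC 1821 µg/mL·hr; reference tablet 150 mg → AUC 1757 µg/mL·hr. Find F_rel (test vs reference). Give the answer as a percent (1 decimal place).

F_rel = (AUC_test/D_test) / (AUC_ref/D_ref)
      = (1821/150) / (1757/150)
      = 12.14 / 11.7133 = 1.0364 = 103.64%

F_rel = 103.6%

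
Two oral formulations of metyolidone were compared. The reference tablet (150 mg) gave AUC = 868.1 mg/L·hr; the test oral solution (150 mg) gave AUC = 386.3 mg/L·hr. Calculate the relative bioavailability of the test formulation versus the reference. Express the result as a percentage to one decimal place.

F_rel = (AUC_test/D_test) / (AUC_ref/D_ref)
      = (386.3/150) / (868.1/150)
      = 2.57533 / 5.78733 = 0.4450 = 44.50%

F_rel = 44.5%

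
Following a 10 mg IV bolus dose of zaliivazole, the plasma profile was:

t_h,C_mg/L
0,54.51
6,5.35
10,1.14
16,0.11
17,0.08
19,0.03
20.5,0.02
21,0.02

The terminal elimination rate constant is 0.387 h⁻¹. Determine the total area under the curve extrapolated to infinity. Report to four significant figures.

AUC = 196.6 mg/L·h

Trapezoidal AUC_0→21:
  [0→6]: (54.51+5.35)/2 × 6 = 179.58
  [6→10]: (5.35+1.14)/2 × 4 = 12.98
  [10→16]: (1.14+0.11)/2 × 6 = 3.75
  [16→17]: (0.11+0.08)/2 × 1 = 0.095
  [17→19]: (0.08+0.03)/2 × 2 = 0.11
  [19→20.5]: (0.03+0.02)/2 × 1.5 = 0.0375
  [20.5→21]: (0.02+0.02)/2 × 0.5 = 0.01
  Sum = 196.5625 mg/L·h
Extrapolated tail: C_last / k_e = 0.02 / 0.387 = 0.052
AUC_0→∞ = 196.5625 + 0.052 = 196.6145 mg/L·h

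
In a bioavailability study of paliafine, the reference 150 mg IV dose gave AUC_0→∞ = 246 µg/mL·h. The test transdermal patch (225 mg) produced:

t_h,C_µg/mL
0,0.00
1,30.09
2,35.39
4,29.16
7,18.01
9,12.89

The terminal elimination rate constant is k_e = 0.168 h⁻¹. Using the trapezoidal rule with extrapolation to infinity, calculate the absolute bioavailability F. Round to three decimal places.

F = 0.788

Trapezoidal AUC_0→9 (transdermal patch):
  [0→1]: (0.00+30.09)/2 × 1 = 15.045
  [1→2]: (30.09+35.39)/2 × 1 = 32.74
  [2→4]: (35.39+29.16)/2 × 2 = 64.55
  [4→7]: (29.16+18.01)/2 × 3 = 70.755
  [7→9]: (18.01+12.89)/2 × 2 = 30.9
  Sum = 213.99 µg/mL·h
Tail: C_last/k_e = 12.89/0.168 = 76.726
AUC_0→∞ (transdermal patch) = 213.99 + 76.726 = 290.716 µg/mL·h
F = (AUC_ev/D_ev)/(AUC_iv/D_iv) = (290.716/225)/(246/150) = 1.29207/1.64 = 0.7878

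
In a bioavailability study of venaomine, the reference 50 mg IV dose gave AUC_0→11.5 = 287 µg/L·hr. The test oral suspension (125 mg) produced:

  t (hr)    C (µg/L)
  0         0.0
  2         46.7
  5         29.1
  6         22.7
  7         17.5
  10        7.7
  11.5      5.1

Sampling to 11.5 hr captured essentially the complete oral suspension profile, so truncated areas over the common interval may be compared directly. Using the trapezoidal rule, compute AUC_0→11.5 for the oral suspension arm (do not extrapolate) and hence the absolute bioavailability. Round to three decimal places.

Trapezoidal AUC_0→11.5 (oral suspension):
  [0→2]: (0.0+46.7)/2 × 2 = 46.7
  [2→5]: (46.7+29.1)/2 × 3 = 113.7
  [5→6]: (29.1+22.7)/2 × 1 = 25.9
  [6→7]: (22.7+17.5)/2 × 1 = 20.1
  [7→10]: (17.5+7.7)/2 × 3 = 37.8
  [10→11.5]: (7.7+5.1)/2 × 1.5 = 9.6
  Sum = 253.8 µg/L·hr
F = (AUC_ev/D_ev)/(AUC_iv/D_iv) = (253.8/125)/(287/50) = 2.0304/5.74 = 0.3537

F = 0.354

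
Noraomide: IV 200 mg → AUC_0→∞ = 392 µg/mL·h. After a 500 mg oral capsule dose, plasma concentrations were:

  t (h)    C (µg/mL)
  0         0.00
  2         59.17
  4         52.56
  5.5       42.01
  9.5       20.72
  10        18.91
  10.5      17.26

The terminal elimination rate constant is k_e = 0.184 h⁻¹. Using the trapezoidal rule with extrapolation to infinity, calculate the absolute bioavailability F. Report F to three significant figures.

Trapezoidal AUC_0→10.5 (oral capsule):
  [0→2]: (0.00+59.17)/2 × 2 = 59.17
  [2→4]: (59.17+52.56)/2 × 2 = 111.73
  [4→5.5]: (52.56+42.01)/2 × 1.5 = 70.9275
  [5.5→9.5]: (42.01+20.72)/2 × 4 = 125.46
  [9.5→10]: (20.72+18.91)/2 × 0.5 = 9.9075
  [10→10.5]: (18.91+17.26)/2 × 0.5 = 9.0425
  Sum = 386.2375 µg/mL·h
Tail: C_last/k_e = 17.26/0.184 = 93.804
AUC_0→∞ (oral capsule) = 386.2375 + 93.804 = 480.0415 µg/mL·h
F = (AUC_ev/D_ev)/(AUC_iv/D_iv) = (480.0415/500)/(392/200) = 0.960083/1.96 = 0.4898

F = 0.490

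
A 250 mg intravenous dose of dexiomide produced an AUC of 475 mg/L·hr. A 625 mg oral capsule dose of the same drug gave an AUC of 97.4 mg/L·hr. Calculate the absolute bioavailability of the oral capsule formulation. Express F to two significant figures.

F = 0.082

F = (AUC_ev / D_ev) / (AUC_iv / D_iv)
  = (97.4/625) / (475/250)
  = 0.15584 / 1.9 = 0.0820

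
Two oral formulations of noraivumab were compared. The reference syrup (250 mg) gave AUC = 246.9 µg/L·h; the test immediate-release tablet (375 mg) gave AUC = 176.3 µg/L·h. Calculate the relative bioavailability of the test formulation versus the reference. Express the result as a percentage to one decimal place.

F_rel = (AUC_test/D_test) / (AUC_ref/D_ref)
      = (176.3/375) / (246.9/250)
      = 0.470133 / 0.9876 = 0.4760 = 47.60%

F_rel = 47.6%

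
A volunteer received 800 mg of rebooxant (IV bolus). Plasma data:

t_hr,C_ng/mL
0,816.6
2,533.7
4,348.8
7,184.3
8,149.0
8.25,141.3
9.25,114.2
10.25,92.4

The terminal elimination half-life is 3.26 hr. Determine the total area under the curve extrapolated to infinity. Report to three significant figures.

Trapezoidal AUC_0→10.25:
  [0→2]: (816.6+533.7)/2 × 2 = 1350.3
  [2→4]: (533.7+348.8)/2 × 2 = 882.5
  [4→7]: (348.8+184.3)/2 × 3 = 799.65
  [7→8]: (184.3+149.0)/2 × 1 = 166.65
  [8→8.25]: (149.0+141.3)/2 × 0.25 = 36.2875
  [8.25→9.25]: (141.3+114.2)/2 × 1 = 127.75
  [9.25→10.25]: (114.2+92.4)/2 × 1 = 103.3
  Sum = 3466.4375 ng/mL·hr
k_e = ln2 / t½ = 0.693147 / 3.26 = 0.2126 hr^-1
Extrapolated tail: C_last / k_e = 92.4 / 0.2126 = 434.619
AUC_0→∞ = 3466.4375 + 434.619 = 3901.0565 ng/mL·hr

AUC = 3900 ng/mL·hr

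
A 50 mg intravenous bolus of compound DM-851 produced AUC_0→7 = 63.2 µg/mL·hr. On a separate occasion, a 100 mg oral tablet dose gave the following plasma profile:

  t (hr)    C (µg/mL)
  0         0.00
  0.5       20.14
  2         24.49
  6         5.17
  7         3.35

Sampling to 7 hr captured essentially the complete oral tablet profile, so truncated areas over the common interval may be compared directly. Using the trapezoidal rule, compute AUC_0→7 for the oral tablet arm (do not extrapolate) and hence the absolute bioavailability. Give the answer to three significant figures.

Trapezoidal AUC_0→7 (oral tablet):
  [0→0.5]: (0.00+20.14)/2 × 0.5 = 5.035
  [0.5→2]: (20.14+24.49)/2 × 1.5 = 33.4725
  [2→6]: (24.49+5.17)/2 × 4 = 59.32
  [6→7]: (5.17+3.35)/2 × 1 = 4.26
  Sum = 102.0875 µg/mL·hr
F = (AUC_ev/D_ev)/(AUC_iv/D_iv) = (102.0875/100)/(63.2/50) = 1.020875/1.264 = 0.8077

F = 0.808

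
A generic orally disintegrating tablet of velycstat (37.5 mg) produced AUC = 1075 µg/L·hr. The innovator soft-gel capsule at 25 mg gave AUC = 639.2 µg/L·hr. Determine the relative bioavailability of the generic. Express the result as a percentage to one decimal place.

F_rel = (AUC_test/D_test) / (AUC_ref/D_ref)
      = (1075/37.5) / (639.2/25)
      = 28.6667 / 25.568 = 1.1212 = 112.12%

F_rel = 112.1%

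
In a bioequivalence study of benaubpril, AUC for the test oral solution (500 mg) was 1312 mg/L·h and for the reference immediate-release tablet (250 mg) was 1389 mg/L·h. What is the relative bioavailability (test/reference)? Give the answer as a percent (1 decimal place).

F_rel = 47.2%

F_rel = (AUC_test/D_test) / (AUC_ref/D_ref)
      = (1312/500) / (1389/250)
      = 2.624 / 5.556 = 0.4723 = 47.23%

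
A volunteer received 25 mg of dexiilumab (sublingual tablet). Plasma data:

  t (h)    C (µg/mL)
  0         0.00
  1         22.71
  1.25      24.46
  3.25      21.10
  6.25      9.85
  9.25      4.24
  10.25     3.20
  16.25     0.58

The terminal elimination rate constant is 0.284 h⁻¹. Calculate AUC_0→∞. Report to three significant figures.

Trapezoidal AUC_0→16.25:
  [0→1]: (0.00+22.71)/2 × 1 = 11.355
  [1→1.25]: (22.71+24.46)/2 × 0.25 = 5.89625
  [1.25→3.25]: (24.46+21.10)/2 × 2 = 45.56
  [3.25→6.25]: (21.10+9.85)/2 × 3 = 46.425
  [6.25→9.25]: (9.85+4.24)/2 × 3 = 21.135
  [9.25→10.25]: (4.24+3.20)/2 × 1 = 3.72
  [10.25→16.25]: (3.20+0.58)/2 × 6 = 11.34
  Sum = 145.43125 µg/mL·h
Extrapolated tail: C_last / k_e = 0.58 / 0.284 = 2.042
AUC_0→∞ = 145.43125 + 2.042 = 147.47325 µg/mL·h

AUC = 147 µg/mL·h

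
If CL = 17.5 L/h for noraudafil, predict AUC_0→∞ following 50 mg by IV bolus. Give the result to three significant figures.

AUC_0→∞ = Dose_iv / CL
        = 50 / 17.5 = 2.85714 mg/L·h

AUC = 2.86 mg/L·h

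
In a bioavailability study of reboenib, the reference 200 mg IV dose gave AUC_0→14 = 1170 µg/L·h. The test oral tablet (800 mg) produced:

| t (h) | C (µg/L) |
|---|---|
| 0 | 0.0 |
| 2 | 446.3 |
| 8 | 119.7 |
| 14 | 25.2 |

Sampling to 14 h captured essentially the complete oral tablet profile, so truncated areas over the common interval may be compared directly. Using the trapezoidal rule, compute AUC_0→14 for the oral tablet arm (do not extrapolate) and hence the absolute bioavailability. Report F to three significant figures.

Trapezoidal AUC_0→14 (oral tablet):
  [0→2]: (0.0+446.3)/2 × 2 = 446.3
  [2→8]: (446.3+119.7)/2 × 6 = 1698.0
  [8→14]: (119.7+25.2)/2 × 6 = 434.7
  Sum = 2579.0 µg/L·h
F = (AUC_ev/D_ev)/(AUC_iv/D_iv) = (2579.0/800)/(1170/200) = 3.22375/5.85 = 0.5511

F = 0.551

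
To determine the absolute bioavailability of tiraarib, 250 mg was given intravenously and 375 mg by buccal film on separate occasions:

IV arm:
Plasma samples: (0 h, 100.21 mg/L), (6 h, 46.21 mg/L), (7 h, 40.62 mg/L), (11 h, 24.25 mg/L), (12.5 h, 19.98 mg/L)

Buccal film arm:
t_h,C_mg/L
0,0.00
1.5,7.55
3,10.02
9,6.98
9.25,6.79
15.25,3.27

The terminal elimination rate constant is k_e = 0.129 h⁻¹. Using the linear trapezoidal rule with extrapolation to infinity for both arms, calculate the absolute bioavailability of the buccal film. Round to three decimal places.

Trapezoidal AUC_0→12.5 (IV):
  [0→6]: (100.21+46.21)/2 × 6 = 439.26
  [6→7]: (46.21+40.62)/2 × 1 = 43.415
  [7→11]: (40.62+24.25)/2 × 4 = 129.74
  [11→12.5]: (24.25+19.98)/2 × 1.5 = 33.1725
  Sum = 645.5875 mg/L·h
IV tail: 19.98/0.129 = 154.884; AUC_iv,0→∞ = 645.5875 + 154.884 = 800.4715 mg/L·h
Trapezoidal AUC_0→15.25 (buccal film):
  [0→1.5]: (0.00+7.55)/2 × 1.5 = 5.6625
  [1.5→3]: (7.55+10.02)/2 × 1.5 = 13.1775
  [3→9]: (10.02+6.98)/2 × 6 = 51.0
  [9→9.25]: (6.98+6.79)/2 × 0.25 = 1.72125
  [9.25→15.25]: (6.79+3.27)/2 × 6 = 30.18
  Sum = 101.74125 mg/L·h
buccal film tail: 3.27/0.129 = 25.349; AUC_ev,0→∞ = 101.74125 + 25.349 = 127.09025 mg/L·h
F = (AUC_ev/D_ev)/(AUC_iv/D_iv) = (127.09025/375)/(800.4715/250) = 0.338907/3.201886 = 0.1058

F = 0.106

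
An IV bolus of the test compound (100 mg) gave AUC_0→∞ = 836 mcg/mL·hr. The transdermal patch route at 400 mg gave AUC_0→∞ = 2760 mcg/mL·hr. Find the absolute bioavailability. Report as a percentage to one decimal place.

F = (AUC_ev / D_ev) / (AUC_iv / D_iv)
  = (2760/400) / (836/100)
  = 6.9 / 8.36 = 0.8254
  = 82.54%

F = 82.5%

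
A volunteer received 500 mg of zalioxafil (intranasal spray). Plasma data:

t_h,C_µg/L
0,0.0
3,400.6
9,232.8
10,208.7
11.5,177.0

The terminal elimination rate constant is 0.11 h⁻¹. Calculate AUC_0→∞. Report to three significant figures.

AUC = 4620 µg/L·h

Trapezoidal AUC_0→11.5:
  [0→3]: (0.0+400.6)/2 × 3 = 600.9
  [3→9]: (400.6+232.8)/2 × 6 = 1900.2
  [9→10]: (232.8+208.7)/2 × 1 = 220.75
  [10→11.5]: (208.7+177.0)/2 × 1.5 = 289.275
  Sum = 3011.125 µg/L·h
Extrapolated tail: C_last / k_e = 177.0 / 0.11 = 1609.091
AUC_0→∞ = 3011.125 + 1609.091 = 4620.216 µg/L·h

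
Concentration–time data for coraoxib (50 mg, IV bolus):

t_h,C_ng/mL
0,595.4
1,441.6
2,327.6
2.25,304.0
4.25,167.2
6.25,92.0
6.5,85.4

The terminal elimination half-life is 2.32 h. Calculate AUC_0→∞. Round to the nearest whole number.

Trapezoidal AUC_0→6.5:
  [0→1]: (595.4+441.6)/2 × 1 = 518.5
  [1→2]: (441.6+327.6)/2 × 1 = 384.6
  [2→2.25]: (327.6+304.0)/2 × 0.25 = 78.95
  [2.25→4.25]: (304.0+167.2)/2 × 2 = 471.2
  [4.25→6.25]: (167.2+92.0)/2 × 2 = 259.2
  [6.25→6.5]: (92.0+85.4)/2 × 0.25 = 22.175
  Sum = 1734.625 ng/mL·h
k_e = ln2 / t½ = 0.693147 / 2.32 = 0.2988 h^-1
Extrapolated tail: C_last / k_e = 85.4 / 0.2988 = 285.810
AUC_0→∞ = 1734.625 + 285.810 = 2020.435 ng/mL·h

AUC = 2020 ng/mL·h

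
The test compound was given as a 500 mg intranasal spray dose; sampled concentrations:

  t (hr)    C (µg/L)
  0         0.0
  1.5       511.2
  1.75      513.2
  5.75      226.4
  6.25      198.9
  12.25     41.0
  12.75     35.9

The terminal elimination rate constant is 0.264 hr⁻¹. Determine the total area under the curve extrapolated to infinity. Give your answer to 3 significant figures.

AUC = 2970 µg/L·hr

Trapezoidal AUC_0→12.75:
  [0→1.5]: (0.0+511.2)/2 × 1.5 = 383.4
  [1.5→1.75]: (511.2+513.2)/2 × 0.25 = 128.05
  [1.75→5.75]: (513.2+226.4)/2 × 4 = 1479.2
  [5.75→6.25]: (226.4+198.9)/2 × 0.5 = 106.325
  [6.25→12.25]: (198.9+41.0)/2 × 6 = 719.7
  [12.25→12.75]: (41.0+35.9)/2 × 0.5 = 19.225
  Sum = 2835.9 µg/L·hr
Extrapolated tail: C_last / k_e = 35.9 / 0.264 = 135.985
AUC_0→∞ = 2835.9 + 135.985 = 2971.885 µg/L·hr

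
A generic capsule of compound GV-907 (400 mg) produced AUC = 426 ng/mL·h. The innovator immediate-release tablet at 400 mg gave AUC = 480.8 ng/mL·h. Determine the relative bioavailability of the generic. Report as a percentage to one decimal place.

F_rel = (AUC_test/D_test) / (AUC_ref/D_ref)
      = (426/400) / (480.8/400)
      = 1.065 / 1.202 = 0.8860 = 88.60%

F_rel = 88.6%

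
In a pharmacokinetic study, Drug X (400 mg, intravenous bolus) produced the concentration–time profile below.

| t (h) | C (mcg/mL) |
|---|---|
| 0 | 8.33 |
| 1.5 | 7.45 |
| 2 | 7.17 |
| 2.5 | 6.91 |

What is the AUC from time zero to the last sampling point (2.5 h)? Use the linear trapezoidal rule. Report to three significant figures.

AUC = 19.0 mcg/mL·h

Trapezoidal AUC_0→2.5:
  [0→1.5]: (8.33+7.45)/2 × 1.5 = 11.835
  [1.5→2]: (7.45+7.17)/2 × 0.5 = 3.655
  [2→2.5]: (7.17+6.91)/2 × 0.5 = 3.52
  Sum = 19.01 mcg/mL·h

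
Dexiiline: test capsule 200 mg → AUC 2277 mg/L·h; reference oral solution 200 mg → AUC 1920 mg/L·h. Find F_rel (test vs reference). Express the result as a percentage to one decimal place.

F_rel = 118.6%

F_rel = (AUC_test/D_test) / (AUC_ref/D_ref)
      = (2277/200) / (1920/200)
      = 11.385 / 9.6 = 1.1859 = 118.59%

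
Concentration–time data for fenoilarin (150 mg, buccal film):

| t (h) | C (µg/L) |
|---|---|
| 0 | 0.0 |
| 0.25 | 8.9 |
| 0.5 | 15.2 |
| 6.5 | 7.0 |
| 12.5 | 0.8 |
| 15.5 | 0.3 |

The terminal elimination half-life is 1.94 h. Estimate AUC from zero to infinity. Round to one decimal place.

AUC = 96.6 µg/L·h

Trapezoidal AUC_0→15.5:
  [0→0.25]: (0.0+8.9)/2 × 0.25 = 1.1125
  [0.25→0.5]: (8.9+15.2)/2 × 0.25 = 3.0125
  [0.5→6.5]: (15.2+7.0)/2 × 6 = 66.6
  [6.5→12.5]: (7.0+0.8)/2 × 6 = 23.4
  [12.5→15.5]: (0.8+0.3)/2 × 3 = 1.65
  Sum = 95.775 µg/L·h
k_e = ln2 / t½ = 0.693147 / 1.94 = 0.3573 h^-1
Extrapolated tail: C_last / k_e = 0.3 / 0.3573 = 0.840
AUC_0→∞ = 95.775 + 0.840 = 96.615 µg/L·h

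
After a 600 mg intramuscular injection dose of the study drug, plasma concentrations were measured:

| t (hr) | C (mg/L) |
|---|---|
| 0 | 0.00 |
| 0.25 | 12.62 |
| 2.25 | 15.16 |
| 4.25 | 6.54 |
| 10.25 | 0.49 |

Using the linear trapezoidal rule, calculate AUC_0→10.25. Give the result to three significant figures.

Trapezoidal AUC_0→10.25:
  [0→0.25]: (0.00+12.62)/2 × 0.25 = 1.5775
  [0.25→2.25]: (12.62+15.16)/2 × 2 = 27.78
  [2.25→4.25]: (15.16+6.54)/2 × 2 = 21.7
  [4.25→10.25]: (6.54+0.49)/2 × 6 = 21.09
  Sum = 72.1475 mg/L·hr

AUC = 72.1 mg/L·hr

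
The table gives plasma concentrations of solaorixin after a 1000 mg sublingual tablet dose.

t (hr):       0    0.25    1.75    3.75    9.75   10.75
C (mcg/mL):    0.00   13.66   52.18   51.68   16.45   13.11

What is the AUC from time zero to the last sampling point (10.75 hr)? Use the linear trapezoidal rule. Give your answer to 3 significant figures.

AUC = 374 mcg/mL·hr

Trapezoidal AUC_0→10.75:
  [0→0.25]: (0.00+13.66)/2 × 0.25 = 1.7075
  [0.25→1.75]: (13.66+52.18)/2 × 1.5 = 49.38
  [1.75→3.75]: (52.18+51.68)/2 × 2 = 103.86
  [3.75→9.75]: (51.68+16.45)/2 × 6 = 204.39
  [9.75→10.75]: (16.45+13.11)/2 × 1 = 14.78
  Sum = 374.1175 mcg/mL·hr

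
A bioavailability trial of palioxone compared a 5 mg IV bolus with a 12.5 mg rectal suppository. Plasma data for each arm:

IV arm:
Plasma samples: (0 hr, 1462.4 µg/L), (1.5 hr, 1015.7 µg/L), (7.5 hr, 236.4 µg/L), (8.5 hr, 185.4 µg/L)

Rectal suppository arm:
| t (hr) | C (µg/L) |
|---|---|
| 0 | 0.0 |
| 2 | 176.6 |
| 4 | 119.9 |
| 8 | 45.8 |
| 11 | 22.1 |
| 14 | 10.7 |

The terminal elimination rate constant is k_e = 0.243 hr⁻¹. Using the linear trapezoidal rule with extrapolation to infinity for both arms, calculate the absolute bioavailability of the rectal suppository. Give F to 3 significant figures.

Trapezoidal AUC_0→8.5 (IV):
  [0→1.5]: (1462.4+1015.7)/2 × 1.5 = 1858.575
  [1.5→7.5]: (1015.7+236.4)/2 × 6 = 3756.3
  [7.5→8.5]: (236.4+185.4)/2 × 1 = 210.9
  Sum = 5825.775 µg/L·hr
IV tail: 185.4/0.243 = 762.963; AUC_iv,0→∞ = 5825.775 + 762.963 = 6588.738 µg/L·hr
Trapezoidal AUC_0→14 (rectal suppository):
  [0→2]: (0.0+176.6)/2 × 2 = 176.6
  [2→4]: (176.6+119.9)/2 × 2 = 296.5
  [4→8]: (119.9+45.8)/2 × 4 = 331.4
  [8→11]: (45.8+22.1)/2 × 3 = 101.85
  [11→14]: (22.1+10.7)/2 × 3 = 49.2
  Sum = 955.55 µg/L·hr
rectal suppository tail: 10.7/0.243 = 44.033; AUC_ev,0→∞ = 955.55 + 44.033 = 999.583 µg/L·hr
F = (AUC_ev/D_ev)/(AUC_iv/D_iv) = (999.583/12.5)/(6588.738/5) = 79.96664/1317.7476 = 0.0607

F = 0.0607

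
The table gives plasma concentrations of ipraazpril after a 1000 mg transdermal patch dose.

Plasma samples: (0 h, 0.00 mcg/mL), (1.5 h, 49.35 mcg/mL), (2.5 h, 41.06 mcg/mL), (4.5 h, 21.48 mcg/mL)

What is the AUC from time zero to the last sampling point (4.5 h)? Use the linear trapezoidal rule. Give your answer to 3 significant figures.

AUC = 145 mcg/mL·h

Trapezoidal AUC_0→4.5:
  [0→1.5]: (0.00+49.35)/2 × 1.5 = 37.0125
  [1.5→2.5]: (49.35+41.06)/2 × 1 = 45.205
  [2.5→4.5]: (41.06+21.48)/2 × 2 = 62.54
  Sum = 144.7575 mcg/mL·h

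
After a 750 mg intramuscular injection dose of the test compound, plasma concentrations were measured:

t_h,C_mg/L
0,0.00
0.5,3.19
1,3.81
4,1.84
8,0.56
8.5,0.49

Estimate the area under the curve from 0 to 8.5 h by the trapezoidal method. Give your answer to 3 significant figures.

Trapezoidal AUC_0→8.5:
  [0→0.5]: (0.00+3.19)/2 × 0.5 = 0.7975
  [0.5→1]: (3.19+3.81)/2 × 0.5 = 1.75
  [1→4]: (3.81+1.84)/2 × 3 = 8.475
  [4→8]: (1.84+0.56)/2 × 4 = 4.8
  [8→8.5]: (0.56+0.49)/2 × 0.5 = 0.2625
  Sum = 16.085 mg/L·h

AUC = 16.1 mg/L·h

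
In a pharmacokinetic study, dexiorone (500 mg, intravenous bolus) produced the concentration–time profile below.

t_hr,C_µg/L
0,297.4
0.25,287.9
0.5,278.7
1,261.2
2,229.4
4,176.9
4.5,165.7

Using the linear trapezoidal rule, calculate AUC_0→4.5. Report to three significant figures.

AUC = 1020 µg/L·hr

Trapezoidal AUC_0→4.5:
  [0→0.25]: (297.4+287.9)/2 × 0.25 = 73.1625
  [0.25→0.5]: (287.9+278.7)/2 × 0.25 = 70.825
  [0.5→1]: (278.7+261.2)/2 × 0.5 = 134.975
  [1→2]: (261.2+229.4)/2 × 1 = 245.3
  [2→4]: (229.4+176.9)/2 × 2 = 406.3
  [4→4.5]: (176.9+165.7)/2 × 0.5 = 85.65
  Sum = 1016.2125 µg/L·hr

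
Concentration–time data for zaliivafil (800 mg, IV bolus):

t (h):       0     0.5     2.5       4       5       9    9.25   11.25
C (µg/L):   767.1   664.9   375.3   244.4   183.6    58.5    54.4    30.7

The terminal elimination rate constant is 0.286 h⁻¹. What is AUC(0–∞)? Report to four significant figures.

Trapezoidal AUC_0→11.25:
  [0→0.5]: (767.1+664.9)/2 × 0.5 = 358.0
  [0.5→2.5]: (664.9+375.3)/2 × 2 = 1040.2
  [2.5→4]: (375.3+244.4)/2 × 1.5 = 464.775
  [4→5]: (244.4+183.6)/2 × 1 = 214.0
  [5→9]: (183.6+58.5)/2 × 4 = 484.2
  [9→9.25]: (58.5+54.4)/2 × 0.25 = 14.1125
  [9.25→11.25]: (54.4+30.7)/2 × 2 = 85.1
  Sum = 2660.3875 µg/L·h
Extrapolated tail: C_last / k_e = 30.7 / 0.286 = 107.343
AUC_0→∞ = 2660.3875 + 107.343 = 2767.7305 µg/L·h

AUC = 2768 µg/L·h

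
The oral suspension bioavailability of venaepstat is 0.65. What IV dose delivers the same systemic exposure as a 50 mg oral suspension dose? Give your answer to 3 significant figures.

D_iv = 32.5 mg

Systemic exposure from an extravascular dose = F × D_ev, so the equivalent IV dose is F × D_ev.
D_iv = F × D_ev = 0.65 × 50 = 32.5 mg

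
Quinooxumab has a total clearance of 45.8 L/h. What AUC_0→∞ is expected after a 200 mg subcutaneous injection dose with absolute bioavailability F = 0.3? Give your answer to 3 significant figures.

AUC_0→∞ = F × Dose / CL
        = 0.3 × 200 / 45.8 = 1.31004 mg/L·h

AUC = 1.31 mg/L·h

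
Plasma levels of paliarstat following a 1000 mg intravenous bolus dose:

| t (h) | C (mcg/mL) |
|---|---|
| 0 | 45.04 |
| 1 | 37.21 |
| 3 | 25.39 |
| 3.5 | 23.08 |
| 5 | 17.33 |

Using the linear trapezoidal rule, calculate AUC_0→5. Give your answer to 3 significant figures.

AUC = 146 mcg/mL·h

Trapezoidal AUC_0→5:
  [0→1]: (45.04+37.21)/2 × 1 = 41.125
  [1→3]: (37.21+25.39)/2 × 2 = 62.6
  [3→3.5]: (25.39+23.08)/2 × 0.5 = 12.1175
  [3.5→5]: (23.08+17.33)/2 × 1.5 = 30.3075
  Sum = 146.15 mcg/mL·h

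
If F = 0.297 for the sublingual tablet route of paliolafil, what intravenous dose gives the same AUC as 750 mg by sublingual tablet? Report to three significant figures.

Systemic exposure from an extravascular dose = F × D_ev, so the equivalent IV dose is F × D_ev.
D_iv = F × D_ev = 0.297 × 750 = 222.75 mg

D_iv = 223 mg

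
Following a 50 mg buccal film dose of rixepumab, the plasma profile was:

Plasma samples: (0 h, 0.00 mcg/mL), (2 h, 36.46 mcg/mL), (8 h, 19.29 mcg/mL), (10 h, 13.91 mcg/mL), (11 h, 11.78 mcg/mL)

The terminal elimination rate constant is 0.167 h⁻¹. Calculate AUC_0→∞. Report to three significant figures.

AUC = 320 mcg/mL·h

Trapezoidal AUC_0→11:
  [0→2]: (0.00+36.46)/2 × 2 = 36.46
  [2→8]: (36.46+19.29)/2 × 6 = 167.25
  [8→10]: (19.29+13.91)/2 × 2 = 33.2
  [10→11]: (13.91+11.78)/2 × 1 = 12.845
  Sum = 249.755 mcg/mL·h
Extrapolated tail: C_last / k_e = 11.78 / 0.167 = 70.539
AUC_0→∞ = 249.755 + 70.539 = 320.294 mcg/mL·h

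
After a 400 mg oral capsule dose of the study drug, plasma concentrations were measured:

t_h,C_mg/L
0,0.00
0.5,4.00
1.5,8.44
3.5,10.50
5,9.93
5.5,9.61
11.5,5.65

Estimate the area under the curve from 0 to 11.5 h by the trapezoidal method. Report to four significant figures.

AUC = 92.15 mg/L·h

Trapezoidal AUC_0→11.5:
  [0→0.5]: (0.00+4.00)/2 × 0.5 = 1.0
  [0.5→1.5]: (4.00+8.44)/2 × 1 = 6.22
  [1.5→3.5]: (8.44+10.50)/2 × 2 = 18.94
  [3.5→5]: (10.50+9.93)/2 × 1.5 = 15.3225
  [5→5.5]: (9.93+9.61)/2 × 0.5 = 4.885
  [5.5→11.5]: (9.61+5.65)/2 × 6 = 45.78
  Sum = 92.1475 mg/L·h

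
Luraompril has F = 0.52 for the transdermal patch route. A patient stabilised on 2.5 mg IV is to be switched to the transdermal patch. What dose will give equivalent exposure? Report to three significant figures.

For equal systemic exposure: F × D_ev = D_iv
D_ev = D_iv / F = 2.5 / 0.52 = 4.80769 mg

D_transdermal = 4.81 mg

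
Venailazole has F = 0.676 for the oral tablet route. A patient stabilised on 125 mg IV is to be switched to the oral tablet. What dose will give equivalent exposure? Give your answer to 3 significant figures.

D_oral = 185 mg

For equal systemic exposure: F × D_ev = D_iv
D_ev = D_iv / F = 125 / 0.676 = 184.911 mg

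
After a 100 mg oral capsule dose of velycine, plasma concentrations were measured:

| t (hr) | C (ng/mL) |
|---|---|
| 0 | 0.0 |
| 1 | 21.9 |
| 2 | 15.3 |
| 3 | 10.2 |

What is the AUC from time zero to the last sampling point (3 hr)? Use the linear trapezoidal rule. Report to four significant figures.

AUC = 42.30 ng/mL·hr

Trapezoidal AUC_0→3:
  [0→1]: (0.0+21.9)/2 × 1 = 10.95
  [1→2]: (21.9+15.3)/2 × 1 = 18.6
  [2→3]: (15.3+10.2)/2 × 1 = 12.75
  Sum = 42.3 ng/mL·hr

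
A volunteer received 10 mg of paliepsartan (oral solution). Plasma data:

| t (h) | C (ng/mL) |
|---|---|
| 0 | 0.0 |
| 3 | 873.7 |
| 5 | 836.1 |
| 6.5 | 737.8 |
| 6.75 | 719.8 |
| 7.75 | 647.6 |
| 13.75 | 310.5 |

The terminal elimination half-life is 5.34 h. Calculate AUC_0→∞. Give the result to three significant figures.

Trapezoidal AUC_0→13.75:
  [0→3]: (0.0+873.7)/2 × 3 = 1310.55
  [3→5]: (873.7+836.1)/2 × 2 = 1709.8
  [5→6.5]: (836.1+737.8)/2 × 1.5 = 1180.425
  [6.5→6.75]: (737.8+719.8)/2 × 0.25 = 182.2
  [6.75→7.75]: (719.8+647.6)/2 × 1 = 683.7
  [7.75→13.75]: (647.6+310.5)/2 × 6 = 2874.3
  Sum = 7940.975 ng/mL·h
k_e = ln2 / t½ = 0.693147 / 5.34 = 0.1298 h^-1
Extrapolated tail: C_last / k_e = 310.5 / 0.1298 = 2392.142
AUC_0→∞ = 7940.975 + 2392.142 = 10333.117 ng/mL·h

AUC = 10300 ng/mL·h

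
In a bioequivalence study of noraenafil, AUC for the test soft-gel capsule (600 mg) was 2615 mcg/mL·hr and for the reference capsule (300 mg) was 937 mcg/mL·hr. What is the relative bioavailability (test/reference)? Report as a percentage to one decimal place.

F_rel = (AUC_test/D_test) / (AUC_ref/D_ref)
      = (2615/600) / (937/300)
      = 4.35833 / 3.12333 = 1.3954 = 139.54%

F_rel = 139.5%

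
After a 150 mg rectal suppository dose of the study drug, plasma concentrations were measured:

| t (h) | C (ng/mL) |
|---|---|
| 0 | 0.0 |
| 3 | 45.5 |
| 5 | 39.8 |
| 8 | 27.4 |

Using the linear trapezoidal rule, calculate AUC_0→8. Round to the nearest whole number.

Trapezoidal AUC_0→8:
  [0→3]: (0.0+45.5)/2 × 3 = 68.25
  [3→5]: (45.5+39.8)/2 × 2 = 85.3
  [5→8]: (39.8+27.4)/2 × 3 = 100.8
  Sum = 254.35 ng/mL·h

AUC = 254 ng/mL·h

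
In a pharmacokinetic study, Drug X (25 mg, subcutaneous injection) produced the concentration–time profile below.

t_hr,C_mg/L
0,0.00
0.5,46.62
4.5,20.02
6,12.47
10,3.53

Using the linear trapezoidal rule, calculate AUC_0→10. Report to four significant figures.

AUC = 201.3 mg/L·hr

Trapezoidal AUC_0→10:
  [0→0.5]: (0.00+46.62)/2 × 0.5 = 11.655
  [0.5→4.5]: (46.62+20.02)/2 × 4 = 133.28
  [4.5→6]: (20.02+12.47)/2 × 1.5 = 24.3675
  [6→10]: (12.47+3.53)/2 × 4 = 32.0
  Sum = 201.3025 mg/L·hr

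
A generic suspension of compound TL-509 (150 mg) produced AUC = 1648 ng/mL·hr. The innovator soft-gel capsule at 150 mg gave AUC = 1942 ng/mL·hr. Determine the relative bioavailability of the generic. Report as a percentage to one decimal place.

F_rel = (AUC_test/D_test) / (AUC_ref/D_ref)
      = (1648/150) / (1942/150)
      = 10.9867 / 12.9467 = 0.8486 = 84.86%

F_rel = 84.9%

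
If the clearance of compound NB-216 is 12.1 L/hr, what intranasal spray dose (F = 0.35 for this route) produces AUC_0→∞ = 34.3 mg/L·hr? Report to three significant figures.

Dose = CL × AUC_0→∞ / F
     = 12.1 × 34.3 / 0.35 = 1185.8 mg

Dose = 1190 mg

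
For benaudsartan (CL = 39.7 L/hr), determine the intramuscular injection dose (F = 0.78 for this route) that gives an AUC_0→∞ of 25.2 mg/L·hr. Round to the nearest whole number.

Dose = 1283 mg

Dose = CL × AUC_0→∞ / F
     = 39.7 × 25.2 / 0.78 = 1282.62 mg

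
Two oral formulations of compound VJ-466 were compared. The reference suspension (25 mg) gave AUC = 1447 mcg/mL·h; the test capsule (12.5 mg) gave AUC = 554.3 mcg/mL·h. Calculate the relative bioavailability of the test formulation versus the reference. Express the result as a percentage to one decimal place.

F_rel = 76.6%

F_rel = (AUC_test/D_test) / (AUC_ref/D_ref)
      = (554.3/12.5) / (1447/25)
      = 44.344 / 57.88 = 0.7661 = 76.61%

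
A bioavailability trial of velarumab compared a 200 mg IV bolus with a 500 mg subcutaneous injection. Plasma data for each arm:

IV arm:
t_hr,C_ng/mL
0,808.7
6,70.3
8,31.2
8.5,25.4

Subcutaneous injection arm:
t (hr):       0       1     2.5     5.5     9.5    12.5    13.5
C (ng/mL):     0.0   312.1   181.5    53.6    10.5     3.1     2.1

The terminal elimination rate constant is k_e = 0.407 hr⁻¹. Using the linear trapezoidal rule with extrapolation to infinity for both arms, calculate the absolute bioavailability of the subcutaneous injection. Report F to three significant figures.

F = 0.147

Trapezoidal AUC_0→8.5 (IV):
  [0→6]: (808.7+70.3)/2 × 6 = 2637.0
  [6→8]: (70.3+31.2)/2 × 2 = 101.5
  [8→8.5]: (31.2+25.4)/2 × 0.5 = 14.15
  Sum = 2752.65 ng/mL·hr
IV tail: 25.4/0.407 = 62.408; AUC_iv,0→∞ = 2752.65 + 62.408 = 2815.058 ng/mL·hr
Trapezoidal AUC_0→13.5 (subcutaneous injection):
  [0→1]: (0.0+312.1)/2 × 1 = 156.05
  [1→2.5]: (312.1+181.5)/2 × 1.5 = 370.2
  [2.5→5.5]: (181.5+53.6)/2 × 3 = 352.65
  [5.5→9.5]: (53.6+10.5)/2 × 4 = 128.2
  [9.5→12.5]: (10.5+3.1)/2 × 3 = 20.4
  [12.5→13.5]: (3.1+2.1)/2 × 1 = 2.6
  Sum = 1030.1 ng/mL·hr
subcutaneous injection tail: 2.1/0.407 = 5.160; AUC_ev,0→∞ = 1030.1 + 5.160 = 1035.26 ng/mL·hr
F = (AUC_ev/D_ev)/(AUC_iv/D_iv) = (1035.26/500)/(2815.058/200) = 2.07052/14.07529 = 0.1471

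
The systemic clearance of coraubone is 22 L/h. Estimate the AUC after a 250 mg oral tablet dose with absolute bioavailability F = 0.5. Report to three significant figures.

AUC_0→∞ = F × Dose / CL
        = 0.5 × 250 / 22 = 5.68182 mg/L·h

AUC = 5.68 mg/L·h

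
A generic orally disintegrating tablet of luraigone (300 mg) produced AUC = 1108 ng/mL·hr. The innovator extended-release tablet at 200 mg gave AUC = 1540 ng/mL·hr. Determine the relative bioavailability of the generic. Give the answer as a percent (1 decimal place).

F_rel = 48.0%

F_rel = (AUC_test/D_test) / (AUC_ref/D_ref)
      = (1108/300) / (1540/200)
      = 3.69333 / 7.7 = 0.4797 = 47.97%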